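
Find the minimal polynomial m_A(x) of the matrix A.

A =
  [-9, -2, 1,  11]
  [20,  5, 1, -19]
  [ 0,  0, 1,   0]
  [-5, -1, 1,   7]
x^3 - 3*x^2 + 3*x - 1

The characteristic polynomial is χ_A(x) = (x - 1)^4, so the eigenvalues are known. The minimal polynomial is
  m_A(x) = Π_λ (x − λ)^{k_λ}
where k_λ is the size of the *largest* Jordan block for λ (equivalently, the smallest k with (A − λI)^k v = 0 for every generalised eigenvector v of λ).

  λ = 1: largest Jordan block has size 3, contributing (x − 1)^3

So m_A(x) = (x - 1)^3 = x^3 - 3*x^2 + 3*x - 1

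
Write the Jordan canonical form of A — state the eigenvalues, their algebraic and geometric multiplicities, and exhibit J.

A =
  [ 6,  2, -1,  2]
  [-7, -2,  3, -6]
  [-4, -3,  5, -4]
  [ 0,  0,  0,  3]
J_3(3) ⊕ J_1(3)

The characteristic polynomial is
  det(x·I − A) = x^4 - 12*x^3 + 54*x^2 - 108*x + 81 = (x - 3)^4

Eigenvalues and multiplicities (the geometric multiplicity of λ is n − rank(A − λI), which equals the number of Jordan blocks for λ):
  λ = 3: algebraic multiplicity = 4, geometric multiplicity = 2

Determining the block sizes for each eigenvalue:
  λ = 3: with am = 4 and gm = 2, the partition is not yet determined (e.g. several partitions of 4 into 2 parts exist). Let N = A − (3)·I. Computing rank(N^1) = 2, rank(N^2) = 1, rank(N^3) = 0; the number of blocks of size ≥ j is rank(N^{j−1}) − rank(N^j), giving [2, 1, 1]. So we have 1 block(s) of size 3, 1 block(s) of size 1 → block sizes [3, 1]

Assembling the blocks gives a Jordan form
J =
  [3, 1, 0, 0]
  [0, 3, 1, 0]
  [0, 0, 3, 0]
  [0, 0, 0, 3]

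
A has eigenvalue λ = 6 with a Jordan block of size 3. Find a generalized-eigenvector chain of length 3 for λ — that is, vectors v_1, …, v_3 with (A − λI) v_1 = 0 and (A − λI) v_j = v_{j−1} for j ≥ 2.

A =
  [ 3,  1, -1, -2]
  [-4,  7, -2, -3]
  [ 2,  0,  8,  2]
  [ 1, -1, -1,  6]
A Jordan chain for λ = 6 of length 3:
v_1 = (1, 1, 0, -1)ᵀ
v_2 = (-3, -4, 2, 1)ᵀ
v_3 = (1, 0, 0, 0)ᵀ

Let N = A − (6)·I. We want v_3 with N^3 v_3 = 0 but N^2 v_3 ≠ 0; then v_{j-1} := N · v_j for j = 3, …, 2.

Pick v_3 = (1, 0, 0, 0)ᵀ.
Then v_2 = N · v_3 = (-3, -4, 2, 1)ᵀ.
Then v_1 = N · v_2 = (1, 1, 0, -1)ᵀ.

Sanity check: (A − (6)·I) v_1 = (0, 0, 0, 0)ᵀ = 0. ✓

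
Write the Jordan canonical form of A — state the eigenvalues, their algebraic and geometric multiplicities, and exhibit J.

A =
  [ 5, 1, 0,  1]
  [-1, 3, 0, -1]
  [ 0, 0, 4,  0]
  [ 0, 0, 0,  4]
J_2(4) ⊕ J_1(4) ⊕ J_1(4)

The characteristic polynomial is
  det(x·I − A) = x^4 - 16*x^3 + 96*x^2 - 256*x + 256 = (x - 4)^4

Eigenvalues and multiplicities (the geometric multiplicity of λ is n − rank(A − λI), which equals the number of Jordan blocks for λ):
  λ = 4: algebraic multiplicity = 4, geometric multiplicity = 3

Determining the block sizes for each eigenvalue:
  λ = 4: 3 blocks summing to 4 forces exactly one block of size 2 and the rest size 1 → block sizes [2, 1, 1]

Assembling the blocks gives a Jordan form
J =
  [4, 1, 0, 0]
  [0, 4, 0, 0]
  [0, 0, 4, 0]
  [0, 0, 0, 4]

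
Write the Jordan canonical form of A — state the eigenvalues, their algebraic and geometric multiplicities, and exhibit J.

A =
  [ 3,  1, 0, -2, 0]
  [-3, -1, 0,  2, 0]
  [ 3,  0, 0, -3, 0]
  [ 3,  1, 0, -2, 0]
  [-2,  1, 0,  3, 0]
J_2(0) ⊕ J_2(0) ⊕ J_1(0)

The characteristic polynomial is
  det(x·I − A) = x^5

Eigenvalues and multiplicities (the geometric multiplicity of λ is n − rank(A − λI), which equals the number of Jordan blocks for λ):
  λ = 0: algebraic multiplicity = 5, geometric multiplicity = 3

Determining the block sizes for each eigenvalue:
  λ = 0: with am = 5 and gm = 3, the partition is not yet determined (e.g. several partitions of 5 into 3 parts exist). Let N = A − (0)·I. Computing rank(N^1) = 2, rank(N^2) = 0; the number of blocks of size ≥ j is rank(N^{j−1}) − rank(N^j), giving [3, 2]. So we have 2 block(s) of size 2, 1 block(s) of size 1 → block sizes [2, 2, 1]

Assembling the blocks gives a Jordan form
J =
  [0, 1, 0, 0, 0]
  [0, 0, 0, 0, 0]
  [0, 0, 0, 1, 0]
  [0, 0, 0, 0, 0]
  [0, 0, 0, 0, 0]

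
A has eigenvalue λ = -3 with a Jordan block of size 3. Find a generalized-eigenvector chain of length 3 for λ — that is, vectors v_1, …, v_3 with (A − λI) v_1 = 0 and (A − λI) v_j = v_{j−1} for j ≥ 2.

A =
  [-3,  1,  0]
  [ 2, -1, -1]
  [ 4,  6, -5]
A Jordan chain for λ = -3 of length 3:
v_1 = (2, 0, 4)ᵀ
v_2 = (0, 2, 4)ᵀ
v_3 = (1, 0, 0)ᵀ

Let N = A − (-3)·I. We want v_3 with N^3 v_3 = 0 but N^2 v_3 ≠ 0; then v_{j-1} := N · v_j for j = 3, …, 2.

Pick v_3 = (1, 0, 0)ᵀ.
Then v_2 = N · v_3 = (0, 2, 4)ᵀ.
Then v_1 = N · v_2 = (2, 0, 4)ᵀ.

Sanity check: (A − (-3)·I) v_1 = (0, 0, 0)ᵀ = 0. ✓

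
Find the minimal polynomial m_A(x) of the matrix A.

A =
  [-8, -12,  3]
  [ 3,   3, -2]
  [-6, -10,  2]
x^3 + 3*x^2 - 4

The characteristic polynomial is χ_A(x) = (x - 1)*(x + 2)^2, so the eigenvalues are known. The minimal polynomial is
  m_A(x) = Π_λ (x − λ)^{k_λ}
where k_λ is the size of the *largest* Jordan block for λ (equivalently, the smallest k with (A − λI)^k v = 0 for every generalised eigenvector v of λ).

  λ = -2: largest Jordan block has size 2, contributing (x + 2)^2
  λ = 1: largest Jordan block has size 1, contributing (x − 1)

So m_A(x) = (x - 1)*(x + 2)^2 = x^3 + 3*x^2 - 4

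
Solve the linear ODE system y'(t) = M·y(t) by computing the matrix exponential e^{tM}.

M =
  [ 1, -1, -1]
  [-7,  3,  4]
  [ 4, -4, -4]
e^{tM} =
  [2*t^2 + t + 1, -t, -t^2/2 - t]
  [-6*t^2 - 7*t, 3*t + 1, 3*t^2/2 + 4*t]
  [8*t^2 + 4*t, -4*t, -2*t^2 - 4*t + 1]

Strategy: write M = P · J · P⁻¹ where J is a Jordan canonical form, so e^{tM} = P · e^{tJ} · P⁻¹, and e^{tJ} can be computed block-by-block.

M has Jordan form
J =
  [0, 1, 0]
  [0, 0, 1]
  [0, 0, 0]
(up to reordering of blocks).

Per-block formulas:
  For a 3×3 Jordan block J_3(0): exp(t · J_3(0)) = e^(0t)·(I + t·N + (t^2/2)·N^2), where N is the 3×3 nilpotent shift.

After assembling e^{tJ} and conjugating by P, we get:

e^{tM} =
  [2*t^2 + t + 1, -t, -t^2/2 - t]
  [-6*t^2 - 7*t, 3*t + 1, 3*t^2/2 + 4*t]
  [8*t^2 + 4*t, -4*t, -2*t^2 - 4*t + 1]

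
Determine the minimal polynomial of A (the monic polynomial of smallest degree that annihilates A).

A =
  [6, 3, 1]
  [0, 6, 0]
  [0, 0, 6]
x^2 - 12*x + 36

The characteristic polynomial is χ_A(x) = (x - 6)^3, so the eigenvalues are known. The minimal polynomial is
  m_A(x) = Π_λ (x − λ)^{k_λ}
where k_λ is the size of the *largest* Jordan block for λ (equivalently, the smallest k with (A − λI)^k v = 0 for every generalised eigenvector v of λ).

  λ = 6: largest Jordan block has size 2, contributing (x − 6)^2

So m_A(x) = (x - 6)^2 = x^2 - 12*x + 36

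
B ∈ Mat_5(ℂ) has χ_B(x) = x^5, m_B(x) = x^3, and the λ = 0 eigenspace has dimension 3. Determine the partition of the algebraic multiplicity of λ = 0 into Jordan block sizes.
Block sizes for λ = 0: [3, 1, 1]

Step 1 — from the characteristic polynomial, algebraic multiplicity of λ = 0 is 5. From dim ker(B − (0)·I) = 3, there are exactly 3 Jordan blocks for λ = 0.
Step 2 — from the minimal polynomial, the factor (x − 0)^3 tells us the largest block for λ = 0 has size 3.
Step 3 — with total size 5, 3 blocks, and largest block 3, the block sizes (in nonincreasing order) are [3, 1, 1].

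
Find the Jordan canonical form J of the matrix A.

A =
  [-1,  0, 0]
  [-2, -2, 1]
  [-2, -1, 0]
J_2(-1) ⊕ J_1(-1)

The characteristic polynomial is
  det(x·I − A) = x^3 + 3*x^2 + 3*x + 1 = (x + 1)^3

Eigenvalues and multiplicities (the geometric multiplicity of λ is n − rank(A − λI), which equals the number of Jordan blocks for λ):
  λ = -1: algebraic multiplicity = 3, geometric multiplicity = 2

Determining the block sizes for each eigenvalue:
  λ = -1: 2 blocks summing to 3 forces exactly one block of size 2 and the rest size 1 → block sizes [2, 1]

Assembling the blocks gives a Jordan form
J =
  [-1,  1,  0]
  [ 0, -1,  0]
  [ 0,  0, -1]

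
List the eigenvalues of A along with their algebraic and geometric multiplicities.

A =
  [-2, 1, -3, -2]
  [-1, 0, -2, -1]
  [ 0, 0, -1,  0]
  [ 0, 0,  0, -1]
λ = -1: alg = 4, geom = 2

Step 1 — factor the characteristic polynomial to read off the algebraic multiplicities:
  χ_A(x) = (x + 1)^4

Step 2 — compute geometric multiplicities via the rank-nullity identity g(λ) = n − rank(A − λI):
  rank(A − (-1)·I) = 2, so dim ker(A − (-1)·I) = n − 2 = 2

Summary:
  λ = -1: algebraic multiplicity = 4, geometric multiplicity = 2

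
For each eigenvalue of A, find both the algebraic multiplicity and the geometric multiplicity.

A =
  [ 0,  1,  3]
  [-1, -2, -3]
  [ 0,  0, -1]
λ = -1: alg = 3, geom = 2

Step 1 — factor the characteristic polynomial to read off the algebraic multiplicities:
  χ_A(x) = (x + 1)^3

Step 2 — compute geometric multiplicities via the rank-nullity identity g(λ) = n − rank(A − λI):
  rank(A − (-1)·I) = 1, so dim ker(A − (-1)·I) = n − 1 = 2

Summary:
  λ = -1: algebraic multiplicity = 3, geometric multiplicity = 2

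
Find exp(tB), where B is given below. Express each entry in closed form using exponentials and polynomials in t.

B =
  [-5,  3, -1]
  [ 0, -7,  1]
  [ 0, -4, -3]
e^{tB} =
  [exp(-5*t), -t^2*exp(-5*t) + 3*t*exp(-5*t), t^2*exp(-5*t)/2 - t*exp(-5*t)]
  [0, -2*t*exp(-5*t) + exp(-5*t), t*exp(-5*t)]
  [0, -4*t*exp(-5*t), 2*t*exp(-5*t) + exp(-5*t)]

Strategy: write B = P · J · P⁻¹ where J is a Jordan canonical form, so e^{tB} = P · e^{tJ} · P⁻¹, and e^{tJ} can be computed block-by-block.

B has Jordan form
J =
  [-5,  1,  0]
  [ 0, -5,  1]
  [ 0,  0, -5]
(up to reordering of blocks).

Per-block formulas:
  For a 3×3 Jordan block J_3(-5): exp(t · J_3(-5)) = e^(-5t)·(I + t·N + (t^2/2)·N^2), where N is the 3×3 nilpotent shift.

After assembling e^{tJ} and conjugating by P, we get:

e^{tB} =
  [exp(-5*t), -t^2*exp(-5*t) + 3*t*exp(-5*t), t^2*exp(-5*t)/2 - t*exp(-5*t)]
  [0, -2*t*exp(-5*t) + exp(-5*t), t*exp(-5*t)]
  [0, -4*t*exp(-5*t), 2*t*exp(-5*t) + exp(-5*t)]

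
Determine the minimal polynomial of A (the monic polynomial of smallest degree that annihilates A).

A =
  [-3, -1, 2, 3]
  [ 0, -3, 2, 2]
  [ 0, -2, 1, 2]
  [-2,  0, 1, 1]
x^3 + 3*x^2 + 3*x + 1

The characteristic polynomial is χ_A(x) = (x + 1)^4, so the eigenvalues are known. The minimal polynomial is
  m_A(x) = Π_λ (x − λ)^{k_λ}
where k_λ is the size of the *largest* Jordan block for λ (equivalently, the smallest k with (A − λI)^k v = 0 for every generalised eigenvector v of λ).

  λ = -1: largest Jordan block has size 3, contributing (x + 1)^3

So m_A(x) = (x + 1)^3 = x^3 + 3*x^2 + 3*x + 1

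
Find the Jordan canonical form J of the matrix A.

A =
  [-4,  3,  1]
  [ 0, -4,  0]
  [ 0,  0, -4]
J_2(-4) ⊕ J_1(-4)

The characteristic polynomial is
  det(x·I − A) = x^3 + 12*x^2 + 48*x + 64 = (x + 4)^3

Eigenvalues and multiplicities (the geometric multiplicity of λ is n − rank(A − λI), which equals the number of Jordan blocks for λ):
  λ = -4: algebraic multiplicity = 3, geometric multiplicity = 2

Determining the block sizes for each eigenvalue:
  λ = -4: 2 blocks summing to 3 forces exactly one block of size 2 and the rest size 1 → block sizes [2, 1]

Assembling the blocks gives a Jordan form
J =
  [-4,  1,  0]
  [ 0, -4,  0]
  [ 0,  0, -4]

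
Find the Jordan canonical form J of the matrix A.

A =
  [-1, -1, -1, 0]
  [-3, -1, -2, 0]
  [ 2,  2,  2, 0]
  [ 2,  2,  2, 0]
J_3(0) ⊕ J_1(0)

The characteristic polynomial is
  det(x·I − A) = x^4

Eigenvalues and multiplicities (the geometric multiplicity of λ is n − rank(A − λI), which equals the number of Jordan blocks for λ):
  λ = 0: algebraic multiplicity = 4, geometric multiplicity = 2

Determining the block sizes for each eigenvalue:
  λ = 0: with am = 4 and gm = 2, the partition is not yet determined (e.g. several partitions of 4 into 2 parts exist). Let N = A − (0)·I. Computing rank(N^1) = 2, rank(N^2) = 1, rank(N^3) = 0; the number of blocks of size ≥ j is rank(N^{j−1}) − rank(N^j), giving [2, 1, 1]. So we have 1 block(s) of size 3, 1 block(s) of size 1 → block sizes [3, 1]

Assembling the blocks gives a Jordan form
J =
  [0, 1, 0, 0]
  [0, 0, 1, 0]
  [0, 0, 0, 0]
  [0, 0, 0, 0]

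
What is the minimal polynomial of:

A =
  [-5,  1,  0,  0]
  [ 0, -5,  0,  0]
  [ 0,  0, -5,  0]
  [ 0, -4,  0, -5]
x^2 + 10*x + 25

The characteristic polynomial is χ_A(x) = (x + 5)^4, so the eigenvalues are known. The minimal polynomial is
  m_A(x) = Π_λ (x − λ)^{k_λ}
where k_λ is the size of the *largest* Jordan block for λ (equivalently, the smallest k with (A − λI)^k v = 0 for every generalised eigenvector v of λ).

  λ = -5: largest Jordan block has size 2, contributing (x + 5)^2

So m_A(x) = (x + 5)^2 = x^2 + 10*x + 25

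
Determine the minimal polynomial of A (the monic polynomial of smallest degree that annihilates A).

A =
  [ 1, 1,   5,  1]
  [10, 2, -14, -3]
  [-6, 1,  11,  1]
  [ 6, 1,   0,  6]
x^3 - 15*x^2 + 75*x - 125

The characteristic polynomial is χ_A(x) = (x - 5)^4, so the eigenvalues are known. The minimal polynomial is
  m_A(x) = Π_λ (x − λ)^{k_λ}
where k_λ is the size of the *largest* Jordan block for λ (equivalently, the smallest k with (A − λI)^k v = 0 for every generalised eigenvector v of λ).

  λ = 5: largest Jordan block has size 3, contributing (x − 5)^3

So m_A(x) = (x - 5)^3 = x^3 - 15*x^2 + 75*x - 125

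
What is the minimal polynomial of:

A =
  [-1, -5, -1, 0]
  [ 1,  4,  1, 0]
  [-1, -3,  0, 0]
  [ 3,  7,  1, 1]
x^3 - 3*x^2 + 3*x - 1

The characteristic polynomial is χ_A(x) = (x - 1)^4, so the eigenvalues are known. The minimal polynomial is
  m_A(x) = Π_λ (x − λ)^{k_λ}
where k_λ is the size of the *largest* Jordan block for λ (equivalently, the smallest k with (A − λI)^k v = 0 for every generalised eigenvector v of λ).

  λ = 1: largest Jordan block has size 3, contributing (x − 1)^3

So m_A(x) = (x - 1)^3 = x^3 - 3*x^2 + 3*x - 1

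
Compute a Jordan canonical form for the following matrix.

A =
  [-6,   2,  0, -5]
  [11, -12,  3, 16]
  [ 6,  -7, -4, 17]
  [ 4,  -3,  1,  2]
J_3(-5) ⊕ J_1(-5)

The characteristic polynomial is
  det(x·I − A) = x^4 + 20*x^3 + 150*x^2 + 500*x + 625 = (x + 5)^4

Eigenvalues and multiplicities (the geometric multiplicity of λ is n − rank(A − λI), which equals the number of Jordan blocks for λ):
  λ = -5: algebraic multiplicity = 4, geometric multiplicity = 2

Determining the block sizes for each eigenvalue:
  λ = -5: with am = 4 and gm = 2, the partition is not yet determined (e.g. several partitions of 4 into 2 parts exist). Let N = A − (-5)·I. Computing rank(N^1) = 2, rank(N^2) = 1, rank(N^3) = 0; the number of blocks of size ≥ j is rank(N^{j−1}) − rank(N^j), giving [2, 1, 1]. So we have 1 block(s) of size 3, 1 block(s) of size 1 → block sizes [3, 1]

Assembling the blocks gives a Jordan form
J =
  [-5,  1,  0,  0]
  [ 0, -5,  1,  0]
  [ 0,  0, -5,  0]
  [ 0,  0,  0, -5]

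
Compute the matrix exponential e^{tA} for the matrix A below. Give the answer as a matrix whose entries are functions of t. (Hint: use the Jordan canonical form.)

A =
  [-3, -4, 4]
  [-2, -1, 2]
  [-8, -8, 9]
e^{tA} =
  [-2*exp(3*t) + 3*exp(t), -2*exp(3*t) + 2*exp(t), 2*exp(3*t) - 2*exp(t)]
  [-exp(3*t) + exp(t), -exp(3*t) + 2*exp(t), exp(3*t) - exp(t)]
  [-4*exp(3*t) + 4*exp(t), -4*exp(3*t) + 4*exp(t), 4*exp(3*t) - 3*exp(t)]

Strategy: write A = P · J · P⁻¹ where J is a Jordan canonical form, so e^{tA} = P · e^{tJ} · P⁻¹, and e^{tJ} can be computed block-by-block.

A has Jordan form
J =
  [1, 0, 0]
  [0, 1, 0]
  [0, 0, 3]
(up to reordering of blocks).

Per-block formulas:
  For a 1×1 block at λ = 3: exp(t · [3]) = [e^(3t)].
  For a 1×1 block at λ = 1: exp(t · [1]) = [e^(1t)].

After assembling e^{tJ} and conjugating by P, we get:

e^{tA} =
  [-2*exp(3*t) + 3*exp(t), -2*exp(3*t) + 2*exp(t), 2*exp(3*t) - 2*exp(t)]
  [-exp(3*t) + exp(t), -exp(3*t) + 2*exp(t), exp(3*t) - exp(t)]
  [-4*exp(3*t) + 4*exp(t), -4*exp(3*t) + 4*exp(t), 4*exp(3*t) - 3*exp(t)]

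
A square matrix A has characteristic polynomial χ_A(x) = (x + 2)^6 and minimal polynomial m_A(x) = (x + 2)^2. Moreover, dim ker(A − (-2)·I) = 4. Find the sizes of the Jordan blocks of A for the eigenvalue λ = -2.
Block sizes for λ = -2: [2, 2, 1, 1]

Step 1 — from the characteristic polynomial, algebraic multiplicity of λ = -2 is 6. From dim ker(A − (-2)·I) = 4, there are exactly 4 Jordan blocks for λ = -2.
Step 2 — from the minimal polynomial, the factor (x + 2)^2 tells us the largest block for λ = -2 has size 2.
Step 3 — with total size 6, 4 blocks, and largest block 2, the block sizes (in nonincreasing order) are [2, 2, 1, 1].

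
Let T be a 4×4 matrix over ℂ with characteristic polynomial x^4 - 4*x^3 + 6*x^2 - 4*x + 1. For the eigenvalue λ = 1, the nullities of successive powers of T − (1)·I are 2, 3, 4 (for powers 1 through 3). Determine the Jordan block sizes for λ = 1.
Block sizes for λ = 1: [3, 1]

From the dimensions of kernels of powers, the number of Jordan blocks of size at least j is d_j − d_{j−1} where d_j = dim ker(N^j) (with d_0 = 0). Computing the differences gives [2, 1, 1].
The number of blocks of size exactly k is (#blocks of size ≥ k) − (#blocks of size ≥ k + 1), so the partition is: 1 block(s) of size 1, 1 block(s) of size 3.
In nonincreasing order the block sizes are [3, 1].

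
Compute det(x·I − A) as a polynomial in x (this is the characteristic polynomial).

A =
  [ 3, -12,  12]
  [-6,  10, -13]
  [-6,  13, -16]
x^3 + 3*x^2 - 9*x - 27

Expanding det(x·I − A) (e.g. by cofactor expansion or by noting that A is similar to its Jordan form J, which has the same characteristic polynomial as A) gives
  χ_A(x) = x^3 + 3*x^2 - 9*x - 27
which factors as (x - 3)*(x + 3)^2. The eigenvalues (with algebraic multiplicities) are λ = -3 with multiplicity 2, λ = 3 with multiplicity 1.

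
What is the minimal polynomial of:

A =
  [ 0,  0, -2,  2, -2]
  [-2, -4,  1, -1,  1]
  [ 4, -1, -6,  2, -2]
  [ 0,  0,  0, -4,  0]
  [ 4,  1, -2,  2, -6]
x^3 + 12*x^2 + 48*x + 64

The characteristic polynomial is χ_A(x) = (x + 4)^5, so the eigenvalues are known. The minimal polynomial is
  m_A(x) = Π_λ (x − λ)^{k_λ}
where k_λ is the size of the *largest* Jordan block for λ (equivalently, the smallest k with (A − λI)^k v = 0 for every generalised eigenvector v of λ).

  λ = -4: largest Jordan block has size 3, contributing (x + 4)^3

So m_A(x) = (x + 4)^3 = x^3 + 12*x^2 + 48*x + 64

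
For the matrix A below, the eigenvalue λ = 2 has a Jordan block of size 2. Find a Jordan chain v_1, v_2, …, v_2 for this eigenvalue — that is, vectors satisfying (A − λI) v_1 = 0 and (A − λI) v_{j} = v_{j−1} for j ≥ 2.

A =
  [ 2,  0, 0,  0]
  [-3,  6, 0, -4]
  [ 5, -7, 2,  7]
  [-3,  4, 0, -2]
A Jordan chain for λ = 2 of length 2:
v_1 = (0, -3, 5, -3)ᵀ
v_2 = (1, 0, 0, 0)ᵀ

Let N = A − (2)·I. We want v_2 with N^2 v_2 = 0 but N^1 v_2 ≠ 0; then v_{j-1} := N · v_j for j = 2, …, 2.

Pick v_2 = (1, 0, 0, 0)ᵀ.
Then v_1 = N · v_2 = (0, -3, 5, -3)ᵀ.

Sanity check: (A − (2)·I) v_1 = (0, 0, 0, 0)ᵀ = 0. ✓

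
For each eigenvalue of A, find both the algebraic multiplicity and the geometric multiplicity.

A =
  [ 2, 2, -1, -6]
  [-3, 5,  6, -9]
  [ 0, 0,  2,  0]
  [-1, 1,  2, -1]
λ = 2: alg = 4, geom = 2

Step 1 — factor the characteristic polynomial to read off the algebraic multiplicities:
  χ_A(x) = (x - 2)^4

Step 2 — compute geometric multiplicities via the rank-nullity identity g(λ) = n − rank(A − λI):
  rank(A − (2)·I) = 2, so dim ker(A − (2)·I) = n − 2 = 2

Summary:
  λ = 2: algebraic multiplicity = 4, geometric multiplicity = 2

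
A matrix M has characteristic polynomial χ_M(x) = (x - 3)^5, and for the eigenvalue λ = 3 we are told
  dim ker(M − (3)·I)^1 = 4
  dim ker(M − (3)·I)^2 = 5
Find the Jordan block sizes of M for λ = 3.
Block sizes for λ = 3: [2, 1, 1, 1]

From the dimensions of kernels of powers, the number of Jordan blocks of size at least j is d_j − d_{j−1} where d_j = dim ker(N^j) (with d_0 = 0). Computing the differences gives [4, 1].
The number of blocks of size exactly k is (#blocks of size ≥ k) − (#blocks of size ≥ k + 1), so the partition is: 3 block(s) of size 1, 1 block(s) of size 2.
In nonincreasing order the block sizes are [2, 1, 1, 1].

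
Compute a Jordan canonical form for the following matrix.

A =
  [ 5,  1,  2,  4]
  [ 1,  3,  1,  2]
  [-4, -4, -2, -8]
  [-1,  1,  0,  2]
J_3(2) ⊕ J_1(2)

The characteristic polynomial is
  det(x·I − A) = x^4 - 8*x^3 + 24*x^2 - 32*x + 16 = (x - 2)^4

Eigenvalues and multiplicities (the geometric multiplicity of λ is n − rank(A − λI), which equals the number of Jordan blocks for λ):
  λ = 2: algebraic multiplicity = 4, geometric multiplicity = 2

Determining the block sizes for each eigenvalue:
  λ = 2: with am = 4 and gm = 2, the partition is not yet determined (e.g. several partitions of 4 into 2 parts exist). Let N = A − (2)·I. Computing rank(N^1) = 2, rank(N^2) = 1, rank(N^3) = 0; the number of blocks of size ≥ j is rank(N^{j−1}) − rank(N^j), giving [2, 1, 1]. So we have 1 block(s) of size 3, 1 block(s) of size 1 → block sizes [3, 1]

Assembling the blocks gives a Jordan form
J =
  [2, 1, 0, 0]
  [0, 2, 1, 0]
  [0, 0, 2, 0]
  [0, 0, 0, 2]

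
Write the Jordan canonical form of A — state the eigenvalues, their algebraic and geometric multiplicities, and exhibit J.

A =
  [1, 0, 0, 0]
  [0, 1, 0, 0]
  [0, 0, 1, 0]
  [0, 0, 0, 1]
J_1(1) ⊕ J_1(1) ⊕ J_1(1) ⊕ J_1(1)

The characteristic polynomial is
  det(x·I − A) = x^4 - 4*x^3 + 6*x^2 - 4*x + 1 = (x - 1)^4

Eigenvalues and multiplicities (the geometric multiplicity of λ is n − rank(A − λI), which equals the number of Jordan blocks for λ):
  λ = 1: algebraic multiplicity = 4, geometric multiplicity = 4

Determining the block sizes for each eigenvalue:
  λ = 1: gm = am = 4, so every block has size 1 → block sizes [1, 1, 1, 1]

Assembling the blocks gives a Jordan form
J =
  [1, 0, 0, 0]
  [0, 1, 0, 0]
  [0, 0, 1, 0]
  [0, 0, 0, 1]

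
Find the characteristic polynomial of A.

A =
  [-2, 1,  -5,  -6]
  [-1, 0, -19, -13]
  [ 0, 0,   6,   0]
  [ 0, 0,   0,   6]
x^4 - 10*x^3 + 13*x^2 + 60*x + 36

Expanding det(x·I − A) (e.g. by cofactor expansion or by noting that A is similar to its Jordan form J, which has the same characteristic polynomial as A) gives
  χ_A(x) = x^4 - 10*x^3 + 13*x^2 + 60*x + 36
which factors as (x - 6)^2*(x + 1)^2. The eigenvalues (with algebraic multiplicities) are λ = -1 with multiplicity 2, λ = 6 with multiplicity 2.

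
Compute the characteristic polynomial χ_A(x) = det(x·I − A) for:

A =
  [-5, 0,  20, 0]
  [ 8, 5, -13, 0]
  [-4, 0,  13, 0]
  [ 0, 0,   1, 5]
x^4 - 18*x^3 + 120*x^2 - 350*x + 375

Expanding det(x·I − A) (e.g. by cofactor expansion or by noting that A is similar to its Jordan form J, which has the same characteristic polynomial as A) gives
  χ_A(x) = x^4 - 18*x^3 + 120*x^2 - 350*x + 375
which factors as (x - 5)^3*(x - 3). The eigenvalues (with algebraic multiplicities) are λ = 3 with multiplicity 1, λ = 5 with multiplicity 3.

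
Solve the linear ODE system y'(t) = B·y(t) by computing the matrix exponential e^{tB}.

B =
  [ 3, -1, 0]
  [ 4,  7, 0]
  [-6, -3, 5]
e^{tB} =
  [-2*t*exp(5*t) + exp(5*t), -t*exp(5*t), 0]
  [4*t*exp(5*t), 2*t*exp(5*t) + exp(5*t), 0]
  [-6*t*exp(5*t), -3*t*exp(5*t), exp(5*t)]

Strategy: write B = P · J · P⁻¹ where J is a Jordan canonical form, so e^{tB} = P · e^{tJ} · P⁻¹, and e^{tJ} can be computed block-by-block.

B has Jordan form
J =
  [5, 1, 0]
  [0, 5, 0]
  [0, 0, 5]
(up to reordering of blocks).

Per-block formulas:
  For a 2×2 Jordan block J_2(5): exp(t · J_2(5)) = e^(5t)·(I + t·N), where N is the 2×2 nilpotent shift.
  For a 1×1 block at λ = 5: exp(t · [5]) = [e^(5t)].

After assembling e^{tJ} and conjugating by P, we get:

e^{tB} =
  [-2*t*exp(5*t) + exp(5*t), -t*exp(5*t), 0]
  [4*t*exp(5*t), 2*t*exp(5*t) + exp(5*t), 0]
  [-6*t*exp(5*t), -3*t*exp(5*t), exp(5*t)]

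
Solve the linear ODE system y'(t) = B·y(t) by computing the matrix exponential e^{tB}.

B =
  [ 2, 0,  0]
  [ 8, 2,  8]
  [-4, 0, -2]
e^{tB} =
  [exp(2*t), 0, 0]
  [2*exp(2*t) - 2*exp(-2*t), exp(2*t), 2*exp(2*t) - 2*exp(-2*t)]
  [-exp(2*t) + exp(-2*t), 0, exp(-2*t)]

Strategy: write B = P · J · P⁻¹ where J is a Jordan canonical form, so e^{tB} = P · e^{tJ} · P⁻¹, and e^{tJ} can be computed block-by-block.

B has Jordan form
J =
  [-2, 0, 0]
  [ 0, 2, 0]
  [ 0, 0, 2]
(up to reordering of blocks).

Per-block formulas:
  For a 1×1 block at λ = -2: exp(t · [-2]) = [e^(-2t)].
  For a 1×1 block at λ = 2: exp(t · [2]) = [e^(2t)].

After assembling e^{tJ} and conjugating by P, we get:

e^{tB} =
  [exp(2*t), 0, 0]
  [2*exp(2*t) - 2*exp(-2*t), exp(2*t), 2*exp(2*t) - 2*exp(-2*t)]
  [-exp(2*t) + exp(-2*t), 0, exp(-2*t)]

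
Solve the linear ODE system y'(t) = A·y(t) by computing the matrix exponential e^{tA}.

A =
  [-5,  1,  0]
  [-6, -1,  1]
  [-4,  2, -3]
e^{tA} =
  [-t^2*exp(-3*t) - 2*t*exp(-3*t) + exp(-3*t), t*exp(-3*t), t^2*exp(-3*t)/2]
  [-2*t^2*exp(-3*t) - 6*t*exp(-3*t), 2*t*exp(-3*t) + exp(-3*t), t^2*exp(-3*t) + t*exp(-3*t)]
  [-2*t^2*exp(-3*t) - 4*t*exp(-3*t), 2*t*exp(-3*t), t^2*exp(-3*t) + exp(-3*t)]

Strategy: write A = P · J · P⁻¹ where J is a Jordan canonical form, so e^{tA} = P · e^{tJ} · P⁻¹, and e^{tJ} can be computed block-by-block.

A has Jordan form
J =
  [-3,  1,  0]
  [ 0, -3,  1]
  [ 0,  0, -3]
(up to reordering of blocks).

Per-block formulas:
  For a 3×3 Jordan block J_3(-3): exp(t · J_3(-3)) = e^(-3t)·(I + t·N + (t^2/2)·N^2), where N is the 3×3 nilpotent shift.

After assembling e^{tJ} and conjugating by P, we get:

e^{tA} =
  [-t^2*exp(-3*t) - 2*t*exp(-3*t) + exp(-3*t), t*exp(-3*t), t^2*exp(-3*t)/2]
  [-2*t^2*exp(-3*t) - 6*t*exp(-3*t), 2*t*exp(-3*t) + exp(-3*t), t^2*exp(-3*t) + t*exp(-3*t)]
  [-2*t^2*exp(-3*t) - 4*t*exp(-3*t), 2*t*exp(-3*t), t^2*exp(-3*t) + exp(-3*t)]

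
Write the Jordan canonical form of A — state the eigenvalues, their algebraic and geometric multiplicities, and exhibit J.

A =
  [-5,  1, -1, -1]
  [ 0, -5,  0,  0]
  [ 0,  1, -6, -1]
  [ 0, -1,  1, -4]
J_2(-5) ⊕ J_1(-5) ⊕ J_1(-5)

The characteristic polynomial is
  det(x·I − A) = x^4 + 20*x^3 + 150*x^2 + 500*x + 625 = (x + 5)^4

Eigenvalues and multiplicities (the geometric multiplicity of λ is n − rank(A − λI), which equals the number of Jordan blocks for λ):
  λ = -5: algebraic multiplicity = 4, geometric multiplicity = 3

Determining the block sizes for each eigenvalue:
  λ = -5: 3 blocks summing to 4 forces exactly one block of size 2 and the rest size 1 → block sizes [2, 1, 1]

Assembling the blocks gives a Jordan form
J =
  [-5,  1,  0,  0]
  [ 0, -5,  0,  0]
  [ 0,  0, -5,  0]
  [ 0,  0,  0, -5]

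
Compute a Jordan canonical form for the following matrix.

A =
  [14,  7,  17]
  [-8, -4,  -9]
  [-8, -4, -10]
J_3(0)

The characteristic polynomial is
  det(x·I − A) = x^3

Eigenvalues and multiplicities (the geometric multiplicity of λ is n − rank(A − λI), which equals the number of Jordan blocks for λ):
  λ = 0: algebraic multiplicity = 3, geometric multiplicity = 1

Determining the block sizes for each eigenvalue:
  λ = 0: one block (gm = 1), so the single block has size am = 3 → block sizes [3]

Assembling the blocks gives a Jordan form
J =
  [0, 1, 0]
  [0, 0, 1]
  [0, 0, 0]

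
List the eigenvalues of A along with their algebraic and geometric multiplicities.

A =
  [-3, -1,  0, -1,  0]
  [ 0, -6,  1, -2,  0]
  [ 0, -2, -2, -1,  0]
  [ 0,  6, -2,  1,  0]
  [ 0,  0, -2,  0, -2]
λ = -3: alg = 2, geom = 2; λ = -2: alg = 3, geom = 2

Step 1 — factor the characteristic polynomial to read off the algebraic multiplicities:
  χ_A(x) = (x + 2)^3*(x + 3)^2

Step 2 — compute geometric multiplicities via the rank-nullity identity g(λ) = n − rank(A − λI):
  rank(A − (-3)·I) = 3, so dim ker(A − (-3)·I) = n − 3 = 2
  rank(A − (-2)·I) = 3, so dim ker(A − (-2)·I) = n − 3 = 2

Summary:
  λ = -3: algebraic multiplicity = 2, geometric multiplicity = 2
  λ = -2: algebraic multiplicity = 3, geometric multiplicity = 2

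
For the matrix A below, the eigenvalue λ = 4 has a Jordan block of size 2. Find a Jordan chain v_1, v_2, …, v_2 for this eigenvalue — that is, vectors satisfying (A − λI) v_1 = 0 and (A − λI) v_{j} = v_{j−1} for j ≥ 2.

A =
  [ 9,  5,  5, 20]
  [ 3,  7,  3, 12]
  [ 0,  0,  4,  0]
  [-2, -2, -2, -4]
A Jordan chain for λ = 4 of length 2:
v_1 = (5, 3, 0, -2)ᵀ
v_2 = (1, 0, 0, 0)ᵀ

Let N = A − (4)·I. We want v_2 with N^2 v_2 = 0 but N^1 v_2 ≠ 0; then v_{j-1} := N · v_j for j = 2, …, 2.

Pick v_2 = (1, 0, 0, 0)ᵀ.
Then v_1 = N · v_2 = (5, 3, 0, -2)ᵀ.

Sanity check: (A − (4)·I) v_1 = (0, 0, 0, 0)ᵀ = 0. ✓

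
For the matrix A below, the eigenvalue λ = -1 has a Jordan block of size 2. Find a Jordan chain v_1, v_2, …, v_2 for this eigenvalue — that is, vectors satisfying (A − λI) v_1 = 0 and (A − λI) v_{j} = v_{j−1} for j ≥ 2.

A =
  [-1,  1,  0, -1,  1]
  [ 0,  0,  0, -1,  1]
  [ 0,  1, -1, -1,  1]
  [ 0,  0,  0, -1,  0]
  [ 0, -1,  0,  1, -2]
A Jordan chain for λ = -1 of length 2:
v_1 = (1, 1, 1, 0, -1)ᵀ
v_2 = (0, 1, 0, 0, 0)ᵀ

Let N = A − (-1)·I. We want v_2 with N^2 v_2 = 0 but N^1 v_2 ≠ 0; then v_{j-1} := N · v_j for j = 2, …, 2.

Pick v_2 = (0, 1, 0, 0, 0)ᵀ.
Then v_1 = N · v_2 = (1, 1, 1, 0, -1)ᵀ.

Sanity check: (A − (-1)·I) v_1 = (0, 0, 0, 0, 0)ᵀ = 0. ✓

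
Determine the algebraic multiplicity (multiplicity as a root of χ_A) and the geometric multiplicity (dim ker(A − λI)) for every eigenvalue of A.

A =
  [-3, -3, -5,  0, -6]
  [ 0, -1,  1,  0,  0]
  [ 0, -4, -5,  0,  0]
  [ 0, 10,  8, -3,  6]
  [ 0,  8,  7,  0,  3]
λ = -3: alg = 4, geom = 2; λ = 3: alg = 1, geom = 1

Step 1 — factor the characteristic polynomial to read off the algebraic multiplicities:
  χ_A(x) = (x - 3)*(x + 3)^4

Step 2 — compute geometric multiplicities via the rank-nullity identity g(λ) = n − rank(A − λI):
  rank(A − (-3)·I) = 3, so dim ker(A − (-3)·I) = n − 3 = 2
  rank(A − (3)·I) = 4, so dim ker(A − (3)·I) = n − 4 = 1

Summary:
  λ = -3: algebraic multiplicity = 4, geometric multiplicity = 2
  λ = 3: algebraic multiplicity = 1, geometric multiplicity = 1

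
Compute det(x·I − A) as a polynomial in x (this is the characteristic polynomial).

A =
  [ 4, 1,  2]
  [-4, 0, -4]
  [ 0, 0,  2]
x^3 - 6*x^2 + 12*x - 8

Expanding det(x·I − A) (e.g. by cofactor expansion or by noting that A is similar to its Jordan form J, which has the same characteristic polynomial as A) gives
  χ_A(x) = x^3 - 6*x^2 + 12*x - 8
which factors as (x - 2)^3. The eigenvalues (with algebraic multiplicities) are λ = 2 with multiplicity 3.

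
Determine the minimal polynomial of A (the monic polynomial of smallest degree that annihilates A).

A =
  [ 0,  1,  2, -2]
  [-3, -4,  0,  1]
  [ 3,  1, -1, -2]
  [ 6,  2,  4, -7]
x^3 + 9*x^2 + 27*x + 27

The characteristic polynomial is χ_A(x) = (x + 3)^4, so the eigenvalues are known. The minimal polynomial is
  m_A(x) = Π_λ (x − λ)^{k_λ}
where k_λ is the size of the *largest* Jordan block for λ (equivalently, the smallest k with (A − λI)^k v = 0 for every generalised eigenvector v of λ).

  λ = -3: largest Jordan block has size 3, contributing (x + 3)^3

So m_A(x) = (x + 3)^3 = x^3 + 9*x^2 + 27*x + 27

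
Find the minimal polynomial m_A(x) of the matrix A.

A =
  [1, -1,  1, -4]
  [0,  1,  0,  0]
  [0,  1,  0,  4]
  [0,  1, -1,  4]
x^3 - 5*x^2 + 8*x - 4

The characteristic polynomial is χ_A(x) = (x - 2)^2*(x - 1)^2, so the eigenvalues are known. The minimal polynomial is
  m_A(x) = Π_λ (x − λ)^{k_λ}
where k_λ is the size of the *largest* Jordan block for λ (equivalently, the smallest k with (A − λI)^k v = 0 for every generalised eigenvector v of λ).

  λ = 1: largest Jordan block has size 1, contributing (x − 1)
  λ = 2: largest Jordan block has size 2, contributing (x − 2)^2

So m_A(x) = (x - 2)^2*(x - 1) = x^3 - 5*x^2 + 8*x - 4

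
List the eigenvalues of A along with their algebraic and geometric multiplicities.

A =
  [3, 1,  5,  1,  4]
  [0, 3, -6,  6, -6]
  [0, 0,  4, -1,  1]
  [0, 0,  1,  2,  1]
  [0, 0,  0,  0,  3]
λ = 3: alg = 5, geom = 3

Step 1 — factor the characteristic polynomial to read off the algebraic multiplicities:
  χ_A(x) = (x - 3)^5

Step 2 — compute geometric multiplicities via the rank-nullity identity g(λ) = n − rank(A − λI):
  rank(A − (3)·I) = 2, so dim ker(A − (3)·I) = n − 2 = 3

Summary:
  λ = 3: algebraic multiplicity = 5, geometric multiplicity = 3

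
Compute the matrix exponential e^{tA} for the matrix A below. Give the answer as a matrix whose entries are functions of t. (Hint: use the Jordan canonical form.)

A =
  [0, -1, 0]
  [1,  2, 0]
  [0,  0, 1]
e^{tA} =
  [-t*exp(t) + exp(t), -t*exp(t), 0]
  [t*exp(t), t*exp(t) + exp(t), 0]
  [0, 0, exp(t)]

Strategy: write A = P · J · P⁻¹ where J is a Jordan canonical form, so e^{tA} = P · e^{tJ} · P⁻¹, and e^{tJ} can be computed block-by-block.

A has Jordan form
J =
  [1, 1, 0]
  [0, 1, 0]
  [0, 0, 1]
(up to reordering of blocks).

Per-block formulas:
  For a 1×1 block at λ = 1: exp(t · [1]) = [e^(1t)].
  For a 2×2 Jordan block J_2(1): exp(t · J_2(1)) = e^(1t)·(I + t·N), where N is the 2×2 nilpotent shift.

After assembling e^{tJ} and conjugating by P, we get:

e^{tA} =
  [-t*exp(t) + exp(t), -t*exp(t), 0]
  [t*exp(t), t*exp(t) + exp(t), 0]
  [0, 0, exp(t)]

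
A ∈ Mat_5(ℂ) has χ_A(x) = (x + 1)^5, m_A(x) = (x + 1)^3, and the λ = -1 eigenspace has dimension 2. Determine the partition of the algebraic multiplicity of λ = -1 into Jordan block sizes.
Block sizes for λ = -1: [3, 2]

Step 1 — from the characteristic polynomial, algebraic multiplicity of λ = -1 is 5. From dim ker(A − (-1)·I) = 2, there are exactly 2 Jordan blocks for λ = -1.
Step 2 — from the minimal polynomial, the factor (x + 1)^3 tells us the largest block for λ = -1 has size 3.
Step 3 — with total size 5, 2 blocks, and largest block 3, the block sizes (in nonincreasing order) are [3, 2].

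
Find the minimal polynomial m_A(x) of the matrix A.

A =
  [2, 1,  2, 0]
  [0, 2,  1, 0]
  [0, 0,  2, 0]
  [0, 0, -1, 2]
x^3 - 6*x^2 + 12*x - 8

The characteristic polynomial is χ_A(x) = (x - 2)^4, so the eigenvalues are known. The minimal polynomial is
  m_A(x) = Π_λ (x − λ)^{k_λ}
where k_λ is the size of the *largest* Jordan block for λ (equivalently, the smallest k with (A − λI)^k v = 0 for every generalised eigenvector v of λ).

  λ = 2: largest Jordan block has size 3, contributing (x − 2)^3

So m_A(x) = (x - 2)^3 = x^3 - 6*x^2 + 12*x - 8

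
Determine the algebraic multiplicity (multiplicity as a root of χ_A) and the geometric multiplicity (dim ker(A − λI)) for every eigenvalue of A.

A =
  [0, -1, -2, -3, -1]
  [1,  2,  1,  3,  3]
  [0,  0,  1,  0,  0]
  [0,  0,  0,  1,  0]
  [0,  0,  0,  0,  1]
λ = 1: alg = 5, geom = 3

Step 1 — factor the characteristic polynomial to read off the algebraic multiplicities:
  χ_A(x) = (x - 1)^5

Step 2 — compute geometric multiplicities via the rank-nullity identity g(λ) = n − rank(A − λI):
  rank(A − (1)·I) = 2, so dim ker(A − (1)·I) = n − 2 = 3

Summary:
  λ = 1: algebraic multiplicity = 5, geometric multiplicity = 3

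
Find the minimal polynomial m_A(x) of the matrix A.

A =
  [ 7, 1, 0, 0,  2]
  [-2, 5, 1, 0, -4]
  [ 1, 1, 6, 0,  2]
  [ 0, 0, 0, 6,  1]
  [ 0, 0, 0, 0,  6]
x^3 - 18*x^2 + 108*x - 216

The characteristic polynomial is χ_A(x) = (x - 6)^5, so the eigenvalues are known. The minimal polynomial is
  m_A(x) = Π_λ (x − λ)^{k_λ}
where k_λ is the size of the *largest* Jordan block for λ (equivalently, the smallest k with (A − λI)^k v = 0 for every generalised eigenvector v of λ).

  λ = 6: largest Jordan block has size 3, contributing (x − 6)^3

So m_A(x) = (x - 6)^3 = x^3 - 18*x^2 + 108*x - 216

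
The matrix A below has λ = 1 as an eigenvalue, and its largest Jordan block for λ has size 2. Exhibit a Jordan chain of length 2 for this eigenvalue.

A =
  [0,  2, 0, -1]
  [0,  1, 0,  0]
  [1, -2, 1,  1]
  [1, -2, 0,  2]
A Jordan chain for λ = 1 of length 2:
v_1 = (-1, 0, 1, 1)ᵀ
v_2 = (1, 0, 0, 0)ᵀ

Let N = A − (1)·I. We want v_2 with N^2 v_2 = 0 but N^1 v_2 ≠ 0; then v_{j-1} := N · v_j for j = 2, …, 2.

Pick v_2 = (1, 0, 0, 0)ᵀ.
Then v_1 = N · v_2 = (-1, 0, 1, 1)ᵀ.

Sanity check: (A − (1)·I) v_1 = (0, 0, 0, 0)ᵀ = 0. ✓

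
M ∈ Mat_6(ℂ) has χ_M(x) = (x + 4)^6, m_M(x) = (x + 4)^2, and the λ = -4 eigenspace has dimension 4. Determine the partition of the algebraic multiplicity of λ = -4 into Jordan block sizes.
Block sizes for λ = -4: [2, 2, 1, 1]

Step 1 — from the characteristic polynomial, algebraic multiplicity of λ = -4 is 6. From dim ker(M − (-4)·I) = 4, there are exactly 4 Jordan blocks for λ = -4.
Step 2 — from the minimal polynomial, the factor (x + 4)^2 tells us the largest block for λ = -4 has size 2.
Step 3 — with total size 6, 4 blocks, and largest block 2, the block sizes (in nonincreasing order) are [2, 2, 1, 1].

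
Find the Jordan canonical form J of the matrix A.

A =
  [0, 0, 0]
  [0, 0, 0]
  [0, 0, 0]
J_1(0) ⊕ J_1(0) ⊕ J_1(0)

The characteristic polynomial is
  det(x·I − A) = x^3

Eigenvalues and multiplicities (the geometric multiplicity of λ is n − rank(A − λI), which equals the number of Jordan blocks for λ):
  λ = 0: algebraic multiplicity = 3, geometric multiplicity = 3

Determining the block sizes for each eigenvalue:
  λ = 0: gm = am = 3, so every block has size 1 → block sizes [1, 1, 1]

Assembling the blocks gives a Jordan form
J =
  [0, 0, 0]
  [0, 0, 0]
  [0, 0, 0]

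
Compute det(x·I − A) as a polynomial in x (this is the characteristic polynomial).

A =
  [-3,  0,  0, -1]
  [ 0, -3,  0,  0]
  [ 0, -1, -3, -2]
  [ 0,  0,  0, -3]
x^4 + 12*x^3 + 54*x^2 + 108*x + 81

Expanding det(x·I − A) (e.g. by cofactor expansion or by noting that A is similar to its Jordan form J, which has the same characteristic polynomial as A) gives
  χ_A(x) = x^4 + 12*x^3 + 54*x^2 + 108*x + 81
which factors as (x + 3)^4. The eigenvalues (with algebraic multiplicities) are λ = -3 with multiplicity 4.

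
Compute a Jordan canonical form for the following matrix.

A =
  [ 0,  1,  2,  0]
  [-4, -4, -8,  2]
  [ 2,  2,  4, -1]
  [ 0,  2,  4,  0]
J_2(0) ⊕ J_2(0)

The characteristic polynomial is
  det(x·I − A) = x^4

Eigenvalues and multiplicities (the geometric multiplicity of λ is n − rank(A − λI), which equals the number of Jordan blocks for λ):
  λ = 0: algebraic multiplicity = 4, geometric multiplicity = 2

Determining the block sizes for each eigenvalue:
  λ = 0: with am = 4 and gm = 2, the partition is not yet determined (e.g. several partitions of 4 into 2 parts exist). Let N = A − (0)·I. Computing rank(N^1) = 2, rank(N^2) = 0; the number of blocks of size ≥ j is rank(N^{j−1}) − rank(N^j), giving [2, 2]. So we have 2 block(s) of size 2 → block sizes [2, 2]

Assembling the blocks gives a Jordan form
J =
  [0, 1, 0, 0]
  [0, 0, 0, 0]
  [0, 0, 0, 1]
  [0, 0, 0, 0]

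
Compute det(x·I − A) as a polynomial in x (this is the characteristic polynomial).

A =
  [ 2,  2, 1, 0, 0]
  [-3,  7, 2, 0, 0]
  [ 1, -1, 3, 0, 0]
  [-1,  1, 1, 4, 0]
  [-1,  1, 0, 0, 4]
x^5 - 20*x^4 + 160*x^3 - 640*x^2 + 1280*x - 1024

Expanding det(x·I − A) (e.g. by cofactor expansion or by noting that A is similar to its Jordan form J, which has the same characteristic polynomial as A) gives
  χ_A(x) = x^5 - 20*x^4 + 160*x^3 - 640*x^2 + 1280*x - 1024
which factors as (x - 4)^5. The eigenvalues (with algebraic multiplicities) are λ = 4 with multiplicity 5.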